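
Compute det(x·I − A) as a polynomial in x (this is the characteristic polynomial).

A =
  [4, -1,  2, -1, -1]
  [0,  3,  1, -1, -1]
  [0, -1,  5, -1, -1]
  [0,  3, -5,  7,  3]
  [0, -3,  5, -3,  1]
x^5 - 20*x^4 + 160*x^3 - 640*x^2 + 1280*x - 1024

Expanding det(x·I − A) (e.g. by cofactor expansion or by noting that A is similar to its Jordan form J, which has the same characteristic polynomial as A) gives
  χ_A(x) = x^5 - 20*x^4 + 160*x^3 - 640*x^2 + 1280*x - 1024
which factors as (x - 4)^5. The eigenvalues (with algebraic multiplicities) are λ = 4 with multiplicity 5.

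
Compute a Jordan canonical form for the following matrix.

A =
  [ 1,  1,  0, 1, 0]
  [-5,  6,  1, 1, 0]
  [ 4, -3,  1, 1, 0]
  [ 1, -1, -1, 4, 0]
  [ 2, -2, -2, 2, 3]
J_2(3) ⊕ J_2(3) ⊕ J_1(3)

The characteristic polynomial is
  det(x·I − A) = x^5 - 15*x^4 + 90*x^3 - 270*x^2 + 405*x - 243 = (x - 3)^5

Eigenvalues and multiplicities (the geometric multiplicity of λ is n − rank(A − λI), which equals the number of Jordan blocks for λ):
  λ = 3: algebraic multiplicity = 5, geometric multiplicity = 3

Determining the block sizes for each eigenvalue:
  λ = 3: with am = 5 and gm = 3, the partition is not yet determined (e.g. several partitions of 5 into 3 parts exist). Let N = A − (3)·I. Computing rank(N^1) = 2, rank(N^2) = 0; the number of blocks of size ≥ j is rank(N^{j−1}) − rank(N^j), giving [3, 2]. So we have 2 block(s) of size 2, 1 block(s) of size 1 → block sizes [2, 2, 1]

Assembling the blocks gives a Jordan form
J =
  [3, 1, 0, 0, 0]
  [0, 3, 0, 0, 0]
  [0, 0, 3, 1, 0]
  [0, 0, 0, 3, 0]
  [0, 0, 0, 0, 3]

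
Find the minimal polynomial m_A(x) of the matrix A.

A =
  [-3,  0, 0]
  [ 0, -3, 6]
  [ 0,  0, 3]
x^2 - 9

The characteristic polynomial is χ_A(x) = (x - 3)*(x + 3)^2, so the eigenvalues are known. The minimal polynomial is
  m_A(x) = Π_λ (x − λ)^{k_λ}
where k_λ is the size of the *largest* Jordan block for λ (equivalently, the smallest k with (A − λI)^k v = 0 for every generalised eigenvector v of λ).

  λ = -3: largest Jordan block has size 1, contributing (x + 3)
  λ = 3: largest Jordan block has size 1, contributing (x − 3)

So m_A(x) = (x - 3)*(x + 3) = x^2 - 9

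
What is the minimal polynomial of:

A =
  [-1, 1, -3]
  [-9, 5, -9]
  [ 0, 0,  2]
x^2 - 4*x + 4

The characteristic polynomial is χ_A(x) = (x - 2)^3, so the eigenvalues are known. The minimal polynomial is
  m_A(x) = Π_λ (x − λ)^{k_λ}
where k_λ is the size of the *largest* Jordan block for λ (equivalently, the smallest k with (A − λI)^k v = 0 for every generalised eigenvector v of λ).

  λ = 2: largest Jordan block has size 2, contributing (x − 2)^2

So m_A(x) = (x - 2)^2 = x^2 - 4*x + 4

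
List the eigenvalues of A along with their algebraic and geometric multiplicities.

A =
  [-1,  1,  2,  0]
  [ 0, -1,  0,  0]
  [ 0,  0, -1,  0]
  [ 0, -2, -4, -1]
λ = -1: alg = 4, geom = 3

Step 1 — factor the characteristic polynomial to read off the algebraic multiplicities:
  χ_A(x) = (x + 1)^4

Step 2 — compute geometric multiplicities via the rank-nullity identity g(λ) = n − rank(A − λI):
  rank(A − (-1)·I) = 1, so dim ker(A − (-1)·I) = n − 1 = 3

Summary:
  λ = -1: algebraic multiplicity = 4, geometric multiplicity = 3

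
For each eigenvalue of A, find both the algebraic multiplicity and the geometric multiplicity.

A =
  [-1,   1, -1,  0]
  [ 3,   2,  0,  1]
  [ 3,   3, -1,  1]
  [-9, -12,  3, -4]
λ = -1: alg = 4, geom = 2

Step 1 — factor the characteristic polynomial to read off the algebraic multiplicities:
  χ_A(x) = (x + 1)^4

Step 2 — compute geometric multiplicities via the rank-nullity identity g(λ) = n − rank(A − λI):
  rank(A − (-1)·I) = 2, so dim ker(A − (-1)·I) = n − 2 = 2

Summary:
  λ = -1: algebraic multiplicity = 4, geometric multiplicity = 2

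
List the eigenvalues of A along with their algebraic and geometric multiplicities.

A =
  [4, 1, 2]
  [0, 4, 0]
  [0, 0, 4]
λ = 4: alg = 3, geom = 2

Step 1 — factor the characteristic polynomial to read off the algebraic multiplicities:
  χ_A(x) = (x - 4)^3

Step 2 — compute geometric multiplicities via the rank-nullity identity g(λ) = n − rank(A − λI):
  rank(A − (4)·I) = 1, so dim ker(A − (4)·I) = n − 1 = 2

Summary:
  λ = 4: algebraic multiplicity = 3, geometric multiplicity = 2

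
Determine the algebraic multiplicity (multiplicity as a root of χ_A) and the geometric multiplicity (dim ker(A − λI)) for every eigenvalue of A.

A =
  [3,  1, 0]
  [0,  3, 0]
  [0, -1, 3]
λ = 3: alg = 3, geom = 2

Step 1 — factor the characteristic polynomial to read off the algebraic multiplicities:
  χ_A(x) = (x - 3)^3

Step 2 — compute geometric multiplicities via the rank-nullity identity g(λ) = n − rank(A − λI):
  rank(A − (3)·I) = 1, so dim ker(A − (3)·I) = n − 1 = 2

Summary:
  λ = 3: algebraic multiplicity = 3, geometric multiplicity = 2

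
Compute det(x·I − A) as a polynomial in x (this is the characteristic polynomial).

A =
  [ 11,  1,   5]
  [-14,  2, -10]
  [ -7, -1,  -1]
x^3 - 12*x^2 + 48*x - 64

Expanding det(x·I − A) (e.g. by cofactor expansion or by noting that A is similar to its Jordan form J, which has the same characteristic polynomial as A) gives
  χ_A(x) = x^3 - 12*x^2 + 48*x - 64
which factors as (x - 4)^3. The eigenvalues (with algebraic multiplicities) are λ = 4 with multiplicity 3.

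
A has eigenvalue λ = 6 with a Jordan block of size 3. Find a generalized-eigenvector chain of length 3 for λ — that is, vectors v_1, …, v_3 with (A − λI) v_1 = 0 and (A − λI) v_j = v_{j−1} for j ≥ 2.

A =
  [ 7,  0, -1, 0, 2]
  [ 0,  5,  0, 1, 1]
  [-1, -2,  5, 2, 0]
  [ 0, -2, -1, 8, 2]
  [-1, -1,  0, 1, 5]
A Jordan chain for λ = 6 of length 3:
v_1 = (0, -1, 0, -1, 0)ᵀ
v_2 = (1, 0, -1, 0, -1)ᵀ
v_3 = (1, 0, 0, 0, 0)ᵀ

Let N = A − (6)·I. We want v_3 with N^3 v_3 = 0 but N^2 v_3 ≠ 0; then v_{j-1} := N · v_j for j = 3, …, 2.

Pick v_3 = (1, 0, 0, 0, 0)ᵀ.
Then v_2 = N · v_3 = (1, 0, -1, 0, -1)ᵀ.
Then v_1 = N · v_2 = (0, -1, 0, -1, 0)ᵀ.

Sanity check: (A − (6)·I) v_1 = (0, 0, 0, 0, 0)ᵀ = 0. ✓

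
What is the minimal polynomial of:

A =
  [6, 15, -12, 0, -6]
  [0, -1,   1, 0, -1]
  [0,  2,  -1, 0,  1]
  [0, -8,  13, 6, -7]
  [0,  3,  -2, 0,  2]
x^4 - 6*x^3

The characteristic polynomial is χ_A(x) = x^3*(x - 6)^2, so the eigenvalues are known. The minimal polynomial is
  m_A(x) = Π_λ (x − λ)^{k_λ}
where k_λ is the size of the *largest* Jordan block for λ (equivalently, the smallest k with (A − λI)^k v = 0 for every generalised eigenvector v of λ).

  λ = 0: largest Jordan block has size 3, contributing (x − 0)^3
  λ = 6: largest Jordan block has size 1, contributing (x − 6)

So m_A(x) = x^3*(x - 6) = x^4 - 6*x^3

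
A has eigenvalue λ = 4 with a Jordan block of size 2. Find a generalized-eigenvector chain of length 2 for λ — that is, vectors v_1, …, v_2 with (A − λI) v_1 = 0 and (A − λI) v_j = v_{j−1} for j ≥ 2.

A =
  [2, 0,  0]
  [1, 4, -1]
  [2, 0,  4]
A Jordan chain for λ = 4 of length 2:
v_1 = (0, -1, 0)ᵀ
v_2 = (0, 0, 1)ᵀ

Let N = A − (4)·I. We want v_2 with N^2 v_2 = 0 but N^1 v_2 ≠ 0; then v_{j-1} := N · v_j for j = 2, …, 2.

Pick v_2 = (0, 0, 1)ᵀ.
Then v_1 = N · v_2 = (0, -1, 0)ᵀ.

Sanity check: (A − (4)·I) v_1 = (0, 0, 0)ᵀ = 0. ✓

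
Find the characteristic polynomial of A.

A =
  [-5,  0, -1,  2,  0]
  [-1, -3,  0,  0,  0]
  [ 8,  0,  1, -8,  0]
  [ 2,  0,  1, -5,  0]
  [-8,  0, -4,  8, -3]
x^5 + 15*x^4 + 90*x^3 + 270*x^2 + 405*x + 243

Expanding det(x·I − A) (e.g. by cofactor expansion or by noting that A is similar to its Jordan form J, which has the same characteristic polynomial as A) gives
  χ_A(x) = x^5 + 15*x^4 + 90*x^3 + 270*x^2 + 405*x + 243
which factors as (x + 3)^5. The eigenvalues (with algebraic multiplicities) are λ = -3 with multiplicity 5.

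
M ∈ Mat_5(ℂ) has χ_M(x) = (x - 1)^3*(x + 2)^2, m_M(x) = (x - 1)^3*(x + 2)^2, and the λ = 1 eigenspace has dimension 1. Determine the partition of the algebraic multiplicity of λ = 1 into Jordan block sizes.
Block sizes for λ = 1: [3]

Step 1 — from the characteristic polynomial, algebraic multiplicity of λ = 1 is 3. From dim ker(M − (1)·I) = 1, there are exactly 1 Jordan blocks for λ = 1.
Step 2 — from the minimal polynomial, the factor (x − 1)^3 tells us the largest block for λ = 1 has size 3.
Step 3 — with total size 3, 1 blocks, and largest block 3, the block sizes (in nonincreasing order) are [3].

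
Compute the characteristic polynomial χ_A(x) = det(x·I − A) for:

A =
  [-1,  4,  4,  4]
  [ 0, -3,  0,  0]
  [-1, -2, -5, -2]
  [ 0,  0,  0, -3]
x^4 + 12*x^3 + 54*x^2 + 108*x + 81

Expanding det(x·I − A) (e.g. by cofactor expansion or by noting that A is similar to its Jordan form J, which has the same characteristic polynomial as A) gives
  χ_A(x) = x^4 + 12*x^3 + 54*x^2 + 108*x + 81
which factors as (x + 3)^4. The eigenvalues (with algebraic multiplicities) are λ = -3 with multiplicity 4.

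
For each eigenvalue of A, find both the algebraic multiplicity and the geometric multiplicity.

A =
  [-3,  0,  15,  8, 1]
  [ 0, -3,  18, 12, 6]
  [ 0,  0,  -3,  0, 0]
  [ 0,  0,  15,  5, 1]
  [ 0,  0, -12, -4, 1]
λ = -3: alg = 3, geom = 3; λ = 3: alg = 2, geom = 1

Step 1 — factor the characteristic polynomial to read off the algebraic multiplicities:
  χ_A(x) = (x - 3)^2*(x + 3)^3

Step 2 — compute geometric multiplicities via the rank-nullity identity g(λ) = n − rank(A − λI):
  rank(A − (-3)·I) = 2, so dim ker(A − (-3)·I) = n − 2 = 3
  rank(A − (3)·I) = 4, so dim ker(A − (3)·I) = n − 4 = 1

Summary:
  λ = -3: algebraic multiplicity = 3, geometric multiplicity = 3
  λ = 3: algebraic multiplicity = 2, geometric multiplicity = 1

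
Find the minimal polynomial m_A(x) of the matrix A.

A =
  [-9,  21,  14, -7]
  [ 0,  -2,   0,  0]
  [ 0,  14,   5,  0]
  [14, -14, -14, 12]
x^2 - 3*x - 10

The characteristic polynomial is χ_A(x) = (x - 5)^2*(x + 2)^2, so the eigenvalues are known. The minimal polynomial is
  m_A(x) = Π_λ (x − λ)^{k_λ}
where k_λ is the size of the *largest* Jordan block for λ (equivalently, the smallest k with (A − λI)^k v = 0 for every generalised eigenvector v of λ).

  λ = -2: largest Jordan block has size 1, contributing (x + 2)
  λ = 5: largest Jordan block has size 1, contributing (x − 5)

So m_A(x) = (x - 5)*(x + 2) = x^2 - 3*x - 10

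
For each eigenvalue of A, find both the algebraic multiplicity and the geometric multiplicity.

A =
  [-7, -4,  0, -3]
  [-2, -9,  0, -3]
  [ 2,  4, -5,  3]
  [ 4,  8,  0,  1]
λ = -5: alg = 4, geom = 3

Step 1 — factor the characteristic polynomial to read off the algebraic multiplicities:
  χ_A(x) = (x + 5)^4

Step 2 — compute geometric multiplicities via the rank-nullity identity g(λ) = n − rank(A − λI):
  rank(A − (-5)·I) = 1, so dim ker(A − (-5)·I) = n − 1 = 3

Summary:
  λ = -5: algebraic multiplicity = 4, geometric multiplicity = 3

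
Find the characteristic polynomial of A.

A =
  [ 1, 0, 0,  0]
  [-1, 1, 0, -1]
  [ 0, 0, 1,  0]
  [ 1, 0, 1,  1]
x^4 - 4*x^3 + 6*x^2 - 4*x + 1

Expanding det(x·I − A) (e.g. by cofactor expansion or by noting that A is similar to its Jordan form J, which has the same characteristic polynomial as A) gives
  χ_A(x) = x^4 - 4*x^3 + 6*x^2 - 4*x + 1
which factors as (x - 1)^4. The eigenvalues (with algebraic multiplicities) are λ = 1 with multiplicity 4.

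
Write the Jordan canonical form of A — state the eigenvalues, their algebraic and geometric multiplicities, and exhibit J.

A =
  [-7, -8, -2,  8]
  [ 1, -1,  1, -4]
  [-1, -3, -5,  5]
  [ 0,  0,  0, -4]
J_1(-5) ⊕ J_3(-4)

The characteristic polynomial is
  det(x·I − A) = x^4 + 17*x^3 + 108*x^2 + 304*x + 320 = (x + 4)^3*(x + 5)

Eigenvalues and multiplicities (the geometric multiplicity of λ is n − rank(A − λI), which equals the number of Jordan blocks for λ):
  λ = -5: algebraic multiplicity = 1, geometric multiplicity = 1
  λ = -4: algebraic multiplicity = 3, geometric multiplicity = 1

Determining the block sizes for each eigenvalue:
  λ = -5: one block (gm = 1), so the single block has size am = 1 → block sizes [1]
  λ = -4: one block (gm = 1), so the single block has size am = 3 → block sizes [3]

Assembling the blocks gives a Jordan form
J =
  [-5,  0,  0,  0]
  [ 0, -4,  1,  0]
  [ 0,  0, -4,  1]
  [ 0,  0,  0, -4]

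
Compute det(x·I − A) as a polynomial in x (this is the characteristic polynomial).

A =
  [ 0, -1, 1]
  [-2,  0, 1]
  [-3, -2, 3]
x^3 - 3*x^2 + 3*x - 1

Expanding det(x·I − A) (e.g. by cofactor expansion or by noting that A is similar to its Jordan form J, which has the same characteristic polynomial as A) gives
  χ_A(x) = x^3 - 3*x^2 + 3*x - 1
which factors as (x - 1)^3. The eigenvalues (with algebraic multiplicities) are λ = 1 with multiplicity 3.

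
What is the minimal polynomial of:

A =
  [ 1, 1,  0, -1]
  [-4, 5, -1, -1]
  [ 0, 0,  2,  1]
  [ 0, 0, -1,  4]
x^2 - 6*x + 9

The characteristic polynomial is χ_A(x) = (x - 3)^4, so the eigenvalues are known. The minimal polynomial is
  m_A(x) = Π_λ (x − λ)^{k_λ}
where k_λ is the size of the *largest* Jordan block for λ (equivalently, the smallest k with (A − λI)^k v = 0 for every generalised eigenvector v of λ).

  λ = 3: largest Jordan block has size 2, contributing (x − 3)^2

So m_A(x) = (x - 3)^2 = x^2 - 6*x + 9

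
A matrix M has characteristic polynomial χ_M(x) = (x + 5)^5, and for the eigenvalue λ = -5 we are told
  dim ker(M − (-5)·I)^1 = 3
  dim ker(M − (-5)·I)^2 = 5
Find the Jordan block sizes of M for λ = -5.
Block sizes for λ = -5: [2, 2, 1]

From the dimensions of kernels of powers, the number of Jordan blocks of size at least j is d_j − d_{j−1} where d_j = dim ker(N^j) (with d_0 = 0). Computing the differences gives [3, 2].
The number of blocks of size exactly k is (#blocks of size ≥ k) − (#blocks of size ≥ k + 1), so the partition is: 1 block(s) of size 1, 2 block(s) of size 2.
In nonincreasing order the block sizes are [2, 2, 1].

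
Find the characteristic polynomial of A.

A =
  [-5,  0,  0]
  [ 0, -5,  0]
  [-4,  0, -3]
x^3 + 13*x^2 + 55*x + 75

Expanding det(x·I − A) (e.g. by cofactor expansion or by noting that A is similar to its Jordan form J, which has the same characteristic polynomial as A) gives
  χ_A(x) = x^3 + 13*x^2 + 55*x + 75
which factors as (x + 3)*(x + 5)^2. The eigenvalues (with algebraic multiplicities) are λ = -5 with multiplicity 2, λ = -3 with multiplicity 1.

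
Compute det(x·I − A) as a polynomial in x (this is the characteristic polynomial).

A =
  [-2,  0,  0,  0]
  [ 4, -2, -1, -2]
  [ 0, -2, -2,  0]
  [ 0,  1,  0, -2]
x^4 + 8*x^3 + 24*x^2 + 32*x + 16

Expanding det(x·I − A) (e.g. by cofactor expansion or by noting that A is similar to its Jordan form J, which has the same characteristic polynomial as A) gives
  χ_A(x) = x^4 + 8*x^3 + 24*x^2 + 32*x + 16
which factors as (x + 2)^4. The eigenvalues (with algebraic multiplicities) are λ = -2 with multiplicity 4.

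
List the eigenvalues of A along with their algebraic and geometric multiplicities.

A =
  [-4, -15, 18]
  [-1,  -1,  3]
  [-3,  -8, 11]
λ = 2: alg = 3, geom = 1

Step 1 — factor the characteristic polynomial to read off the algebraic multiplicities:
  χ_A(x) = (x - 2)^3

Step 2 — compute geometric multiplicities via the rank-nullity identity g(λ) = n − rank(A − λI):
  rank(A − (2)·I) = 2, so dim ker(A − (2)·I) = n − 2 = 1

Summary:
  λ = 2: algebraic multiplicity = 3, geometric multiplicity = 1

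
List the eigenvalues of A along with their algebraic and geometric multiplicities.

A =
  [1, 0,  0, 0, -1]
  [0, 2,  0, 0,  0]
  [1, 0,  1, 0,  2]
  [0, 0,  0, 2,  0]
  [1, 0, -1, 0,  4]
λ = 2: alg = 5, geom = 3

Step 1 — factor the characteristic polynomial to read off the algebraic multiplicities:
  χ_A(x) = (x - 2)^5

Step 2 — compute geometric multiplicities via the rank-nullity identity g(λ) = n − rank(A − λI):
  rank(A − (2)·I) = 2, so dim ker(A − (2)·I) = n − 2 = 3

Summary:
  λ = 2: algebraic multiplicity = 5, geometric multiplicity = 3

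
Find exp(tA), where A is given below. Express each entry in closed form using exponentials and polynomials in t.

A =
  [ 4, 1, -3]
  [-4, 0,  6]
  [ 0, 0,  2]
e^{tA} =
  [2*t*exp(2*t) + exp(2*t), t*exp(2*t), -3*t*exp(2*t)]
  [-4*t*exp(2*t), -2*t*exp(2*t) + exp(2*t), 6*t*exp(2*t)]
  [0, 0, exp(2*t)]

Strategy: write A = P · J · P⁻¹ where J is a Jordan canonical form, so e^{tA} = P · e^{tJ} · P⁻¹, and e^{tJ} can be computed block-by-block.

A has Jordan form
J =
  [2, 1, 0]
  [0, 2, 0]
  [0, 0, 2]
(up to reordering of blocks).

Per-block formulas:
  For a 1×1 block at λ = 2: exp(t · [2]) = [e^(2t)].
  For a 2×2 Jordan block J_2(2): exp(t · J_2(2)) = e^(2t)·(I + t·N), where N is the 2×2 nilpotent shift.

After assembling e^{tJ} and conjugating by P, we get:

e^{tA} =
  [2*t*exp(2*t) + exp(2*t), t*exp(2*t), -3*t*exp(2*t)]
  [-4*t*exp(2*t), -2*t*exp(2*t) + exp(2*t), 6*t*exp(2*t)]
  [0, 0, exp(2*t)]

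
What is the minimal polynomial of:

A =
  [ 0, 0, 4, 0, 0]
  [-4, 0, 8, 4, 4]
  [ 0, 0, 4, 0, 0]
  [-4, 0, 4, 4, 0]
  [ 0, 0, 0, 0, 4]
x^2 - 4*x

The characteristic polynomial is χ_A(x) = x^2*(x - 4)^3, so the eigenvalues are known. The minimal polynomial is
  m_A(x) = Π_λ (x − λ)^{k_λ}
where k_λ is the size of the *largest* Jordan block for λ (equivalently, the smallest k with (A − λI)^k v = 0 for every generalised eigenvector v of λ).

  λ = 0: largest Jordan block has size 1, contributing (x − 0)
  λ = 4: largest Jordan block has size 1, contributing (x − 4)

So m_A(x) = x*(x - 4) = x^2 - 4*x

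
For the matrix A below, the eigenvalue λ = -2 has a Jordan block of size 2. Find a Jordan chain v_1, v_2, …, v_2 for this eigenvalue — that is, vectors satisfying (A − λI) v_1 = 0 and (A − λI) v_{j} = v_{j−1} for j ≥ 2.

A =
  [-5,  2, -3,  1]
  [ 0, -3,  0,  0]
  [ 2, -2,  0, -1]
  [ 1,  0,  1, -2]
A Jordan chain for λ = -2 of length 2:
v_1 = (1, 0, -1, 0)ᵀ
v_2 = (0, 0, 0, 1)ᵀ

Let N = A − (-2)·I. We want v_2 with N^2 v_2 = 0 but N^1 v_2 ≠ 0; then v_{j-1} := N · v_j for j = 2, …, 2.

Pick v_2 = (0, 0, 0, 1)ᵀ.
Then v_1 = N · v_2 = (1, 0, -1, 0)ᵀ.

Sanity check: (A − (-2)·I) v_1 = (0, 0, 0, 0)ᵀ = 0. ✓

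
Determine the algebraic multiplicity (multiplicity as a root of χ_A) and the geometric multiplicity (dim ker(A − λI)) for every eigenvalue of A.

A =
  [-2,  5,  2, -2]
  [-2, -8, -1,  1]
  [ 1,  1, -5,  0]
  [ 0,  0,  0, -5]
λ = -5: alg = 4, geom = 2

Step 1 — factor the characteristic polynomial to read off the algebraic multiplicities:
  χ_A(x) = (x + 5)^4

Step 2 — compute geometric multiplicities via the rank-nullity identity g(λ) = n − rank(A − λI):
  rank(A − (-5)·I) = 2, so dim ker(A − (-5)·I) = n − 2 = 2

Summary:
  λ = -5: algebraic multiplicity = 4, geometric multiplicity = 2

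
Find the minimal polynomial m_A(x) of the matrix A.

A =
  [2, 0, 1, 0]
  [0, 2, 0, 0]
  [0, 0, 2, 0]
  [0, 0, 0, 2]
x^2 - 4*x + 4

The characteristic polynomial is χ_A(x) = (x - 2)^4, so the eigenvalues are known. The minimal polynomial is
  m_A(x) = Π_λ (x − λ)^{k_λ}
where k_λ is the size of the *largest* Jordan block for λ (equivalently, the smallest k with (A − λI)^k v = 0 for every generalised eigenvector v of λ).

  λ = 2: largest Jordan block has size 2, contributing (x − 2)^2

So m_A(x) = (x - 2)^2 = x^2 - 4*x + 4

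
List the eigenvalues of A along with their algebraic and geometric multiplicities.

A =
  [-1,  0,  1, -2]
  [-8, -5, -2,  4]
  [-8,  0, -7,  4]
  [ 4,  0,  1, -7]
λ = -5: alg = 4, geom = 3

Step 1 — factor the characteristic polynomial to read off the algebraic multiplicities:
  χ_A(x) = (x + 5)^4

Step 2 — compute geometric multiplicities via the rank-nullity identity g(λ) = n − rank(A − λI):
  rank(A − (-5)·I) = 1, so dim ker(A − (-5)·I) = n − 1 = 3

Summary:
  λ = -5: algebraic multiplicity = 4, geometric multiplicity = 3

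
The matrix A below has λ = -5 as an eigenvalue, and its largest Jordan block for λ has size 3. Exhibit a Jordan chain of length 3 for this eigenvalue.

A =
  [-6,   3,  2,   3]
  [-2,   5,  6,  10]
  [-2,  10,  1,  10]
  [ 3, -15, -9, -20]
A Jordan chain for λ = -5 of length 3:
v_1 = (2, 4, 4, -6)ᵀ
v_2 = (3, 10, 10, -15)ᵀ
v_3 = (0, 1, 0, 0)ᵀ

Let N = A − (-5)·I. We want v_3 with N^3 v_3 = 0 but N^2 v_3 ≠ 0; then v_{j-1} := N · v_j for j = 3, …, 2.

Pick v_3 = (0, 1, 0, 0)ᵀ.
Then v_2 = N · v_3 = (3, 10, 10, -15)ᵀ.
Then v_1 = N · v_2 = (2, 4, 4, -6)ᵀ.

Sanity check: (A − (-5)·I) v_1 = (0, 0, 0, 0)ᵀ = 0. ✓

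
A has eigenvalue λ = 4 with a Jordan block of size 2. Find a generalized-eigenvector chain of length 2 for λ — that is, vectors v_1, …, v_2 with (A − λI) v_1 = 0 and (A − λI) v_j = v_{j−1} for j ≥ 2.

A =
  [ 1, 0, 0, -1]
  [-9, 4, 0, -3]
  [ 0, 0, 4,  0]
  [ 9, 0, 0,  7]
A Jordan chain for λ = 4 of length 2:
v_1 = (-3, -9, 0, 9)ᵀ
v_2 = (1, 0, 0, 0)ᵀ

Let N = A − (4)·I. We want v_2 with N^2 v_2 = 0 but N^1 v_2 ≠ 0; then v_{j-1} := N · v_j for j = 2, …, 2.

Pick v_2 = (1, 0, 0, 0)ᵀ.
Then v_1 = N · v_2 = (-3, -9, 0, 9)ᵀ.

Sanity check: (A − (4)·I) v_1 = (0, 0, 0, 0)ᵀ = 0. ✓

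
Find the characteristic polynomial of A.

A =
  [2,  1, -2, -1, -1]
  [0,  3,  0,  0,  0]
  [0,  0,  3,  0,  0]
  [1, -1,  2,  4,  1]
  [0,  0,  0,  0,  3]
x^5 - 15*x^4 + 90*x^3 - 270*x^2 + 405*x - 243

Expanding det(x·I − A) (e.g. by cofactor expansion or by noting that A is similar to its Jordan form J, which has the same characteristic polynomial as A) gives
  χ_A(x) = x^5 - 15*x^4 + 90*x^3 - 270*x^2 + 405*x - 243
which factors as (x - 3)^5. The eigenvalues (with algebraic multiplicities) are λ = 3 with multiplicity 5.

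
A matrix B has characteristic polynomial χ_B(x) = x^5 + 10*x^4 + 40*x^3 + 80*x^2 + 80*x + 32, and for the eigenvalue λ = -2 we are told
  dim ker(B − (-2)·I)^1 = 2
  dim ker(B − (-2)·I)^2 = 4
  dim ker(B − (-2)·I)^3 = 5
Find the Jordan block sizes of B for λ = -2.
Block sizes for λ = -2: [3, 2]

From the dimensions of kernels of powers, the number of Jordan blocks of size at least j is d_j − d_{j−1} where d_j = dim ker(N^j) (with d_0 = 0). Computing the differences gives [2, 2, 1].
The number of blocks of size exactly k is (#blocks of size ≥ k) − (#blocks of size ≥ k + 1), so the partition is: 1 block(s) of size 2, 1 block(s) of size 3.
In nonincreasing order the block sizes are [3, 2].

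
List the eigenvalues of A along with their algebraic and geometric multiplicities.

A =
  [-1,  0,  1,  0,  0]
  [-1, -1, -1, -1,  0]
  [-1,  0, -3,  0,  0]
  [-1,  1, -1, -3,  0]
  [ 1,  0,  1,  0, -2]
λ = -2: alg = 5, geom = 3

Step 1 — factor the characteristic polynomial to read off the algebraic multiplicities:
  χ_A(x) = (x + 2)^5

Step 2 — compute geometric multiplicities via the rank-nullity identity g(λ) = n − rank(A − λI):
  rank(A − (-2)·I) = 2, so dim ker(A − (-2)·I) = n − 2 = 3

Summary:
  λ = -2: algebraic multiplicity = 5, geometric multiplicity = 3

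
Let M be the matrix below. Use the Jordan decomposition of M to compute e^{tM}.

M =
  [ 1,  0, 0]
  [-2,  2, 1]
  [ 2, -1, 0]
e^{tM} =
  [exp(t), 0, 0]
  [-2*t*exp(t), t*exp(t) + exp(t), t*exp(t)]
  [2*t*exp(t), -t*exp(t), -t*exp(t) + exp(t)]

Strategy: write M = P · J · P⁻¹ where J is a Jordan canonical form, so e^{tM} = P · e^{tJ} · P⁻¹, and e^{tJ} can be computed block-by-block.

M has Jordan form
J =
  [1, 1, 0]
  [0, 1, 0]
  [0, 0, 1]
(up to reordering of blocks).

Per-block formulas:
  For a 1×1 block at λ = 1: exp(t · [1]) = [e^(1t)].
  For a 2×2 Jordan block J_2(1): exp(t · J_2(1)) = e^(1t)·(I + t·N), where N is the 2×2 nilpotent shift.

After assembling e^{tJ} and conjugating by P, we get:

e^{tM} =
  [exp(t), 0, 0]
  [-2*t*exp(t), t*exp(t) + exp(t), t*exp(t)]
  [2*t*exp(t), -t*exp(t), -t*exp(t) + exp(t)]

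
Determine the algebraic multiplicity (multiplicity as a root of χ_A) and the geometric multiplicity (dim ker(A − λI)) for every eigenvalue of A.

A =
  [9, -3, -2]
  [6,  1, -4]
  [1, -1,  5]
λ = 5: alg = 3, geom = 1

Step 1 — factor the characteristic polynomial to read off the algebraic multiplicities:
  χ_A(x) = (x - 5)^3

Step 2 — compute geometric multiplicities via the rank-nullity identity g(λ) = n − rank(A − λI):
  rank(A − (5)·I) = 2, so dim ker(A − (5)·I) = n − 2 = 1

Summary:
  λ = 5: algebraic multiplicity = 3, geometric multiplicity = 1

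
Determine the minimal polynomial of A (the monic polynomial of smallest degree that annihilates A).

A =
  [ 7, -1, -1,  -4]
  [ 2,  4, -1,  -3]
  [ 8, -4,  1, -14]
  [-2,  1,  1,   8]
x^3 - 15*x^2 + 75*x - 125

The characteristic polynomial is χ_A(x) = (x - 5)^4, so the eigenvalues are known. The minimal polynomial is
  m_A(x) = Π_λ (x − λ)^{k_λ}
where k_λ is the size of the *largest* Jordan block for λ (equivalently, the smallest k with (A − λI)^k v = 0 for every generalised eigenvector v of λ).

  λ = 5: largest Jordan block has size 3, contributing (x − 5)^3

So m_A(x) = (x - 5)^3 = x^3 - 15*x^2 + 75*x - 125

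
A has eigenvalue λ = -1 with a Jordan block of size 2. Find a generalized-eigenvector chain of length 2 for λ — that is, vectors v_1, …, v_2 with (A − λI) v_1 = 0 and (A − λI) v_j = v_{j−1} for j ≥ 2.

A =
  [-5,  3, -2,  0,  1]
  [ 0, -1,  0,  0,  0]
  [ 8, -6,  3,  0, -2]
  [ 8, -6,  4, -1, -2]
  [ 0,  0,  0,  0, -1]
A Jordan chain for λ = -1 of length 2:
v_1 = (-4, 0, 8, 8, 0)ᵀ
v_2 = (1, 0, 0, 0, 0)ᵀ

Let N = A − (-1)·I. We want v_2 with N^2 v_2 = 0 but N^1 v_2 ≠ 0; then v_{j-1} := N · v_j for j = 2, …, 2.

Pick v_2 = (1, 0, 0, 0, 0)ᵀ.
Then v_1 = N · v_2 = (-4, 0, 8, 8, 0)ᵀ.

Sanity check: (A − (-1)·I) v_1 = (0, 0, 0, 0, 0)ᵀ = 0. ✓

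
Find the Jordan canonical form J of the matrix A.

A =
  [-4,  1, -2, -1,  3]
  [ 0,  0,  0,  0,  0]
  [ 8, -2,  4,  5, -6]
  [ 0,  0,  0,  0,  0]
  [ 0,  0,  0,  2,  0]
J_2(0) ⊕ J_2(0) ⊕ J_1(0)

The characteristic polynomial is
  det(x·I − A) = x^5

Eigenvalues and multiplicities (the geometric multiplicity of λ is n − rank(A − λI), which equals the number of Jordan blocks for λ):
  λ = 0: algebraic multiplicity = 5, geometric multiplicity = 3

Determining the block sizes for each eigenvalue:
  λ = 0: with am = 5 and gm = 3, the partition is not yet determined (e.g. several partitions of 5 into 3 parts exist). Let N = A − (0)·I. Computing rank(N^1) = 2, rank(N^2) = 0; the number of blocks of size ≥ j is rank(N^{j−1}) − rank(N^j), giving [3, 2]. So we have 2 block(s) of size 2, 1 block(s) of size 1 → block sizes [2, 2, 1]

Assembling the blocks gives a Jordan form
J =
  [0, 1, 0, 0, 0]
  [0, 0, 0, 0, 0]
  [0, 0, 0, 1, 0]
  [0, 0, 0, 0, 0]
  [0, 0, 0, 0, 0]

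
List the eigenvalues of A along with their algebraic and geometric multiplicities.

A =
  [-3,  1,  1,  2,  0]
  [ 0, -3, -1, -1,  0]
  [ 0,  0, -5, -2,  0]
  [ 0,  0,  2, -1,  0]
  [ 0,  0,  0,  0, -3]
λ = -3: alg = 5, geom = 3

Step 1 — factor the characteristic polynomial to read off the algebraic multiplicities:
  χ_A(x) = (x + 3)^5

Step 2 — compute geometric multiplicities via the rank-nullity identity g(λ) = n − rank(A − λI):
  rank(A − (-3)·I) = 2, so dim ker(A − (-3)·I) = n − 2 = 3

Summary:
  λ = -3: algebraic multiplicity = 5, geometric multiplicity = 3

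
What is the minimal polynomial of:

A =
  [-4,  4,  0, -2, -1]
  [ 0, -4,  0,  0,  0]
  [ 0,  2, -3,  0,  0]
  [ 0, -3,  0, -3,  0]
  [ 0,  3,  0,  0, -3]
x^3 + 11*x^2 + 40*x + 48

The characteristic polynomial is χ_A(x) = (x + 3)^3*(x + 4)^2, so the eigenvalues are known. The minimal polynomial is
  m_A(x) = Π_λ (x − λ)^{k_λ}
where k_λ is the size of the *largest* Jordan block for λ (equivalently, the smallest k with (A − λI)^k v = 0 for every generalised eigenvector v of λ).

  λ = -4: largest Jordan block has size 2, contributing (x + 4)^2
  λ = -3: largest Jordan block has size 1, contributing (x + 3)

So m_A(x) = (x + 3)*(x + 4)^2 = x^3 + 11*x^2 + 40*x + 48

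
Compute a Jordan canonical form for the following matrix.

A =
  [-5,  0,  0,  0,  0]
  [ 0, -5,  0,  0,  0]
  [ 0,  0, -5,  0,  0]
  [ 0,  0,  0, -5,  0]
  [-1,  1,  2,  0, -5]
J_2(-5) ⊕ J_1(-5) ⊕ J_1(-5) ⊕ J_1(-5)

The characteristic polynomial is
  det(x·I − A) = x^5 + 25*x^4 + 250*x^3 + 1250*x^2 + 3125*x + 3125 = (x + 5)^5

Eigenvalues and multiplicities (the geometric multiplicity of λ is n − rank(A − λI), which equals the number of Jordan blocks for λ):
  λ = -5: algebraic multiplicity = 5, geometric multiplicity = 4

Determining the block sizes for each eigenvalue:
  λ = -5: 4 blocks summing to 5 forces exactly one block of size 2 and the rest size 1 → block sizes [2, 1, 1, 1]

Assembling the blocks gives a Jordan form
J =
  [-5,  1,  0,  0,  0]
  [ 0, -5,  0,  0,  0]
  [ 0,  0, -5,  0,  0]
  [ 0,  0,  0, -5,  0]
  [ 0,  0,  0,  0, -5]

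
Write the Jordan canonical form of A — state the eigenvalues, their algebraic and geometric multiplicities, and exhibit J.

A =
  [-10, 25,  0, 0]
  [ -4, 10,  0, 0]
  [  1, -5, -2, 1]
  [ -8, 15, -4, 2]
J_2(0) ⊕ J_2(0)

The characteristic polynomial is
  det(x·I − A) = x^4

Eigenvalues and multiplicities (the geometric multiplicity of λ is n − rank(A − λI), which equals the number of Jordan blocks for λ):
  λ = 0: algebraic multiplicity = 4, geometric multiplicity = 2

Determining the block sizes for each eigenvalue:
  λ = 0: with am = 4 and gm = 2, the partition is not yet determined (e.g. several partitions of 4 into 2 parts exist). Let N = A − (0)·I. Computing rank(N^1) = 2, rank(N^2) = 0; the number of blocks of size ≥ j is rank(N^{j−1}) − rank(N^j), giving [2, 2]. So we have 2 block(s) of size 2 → block sizes [2, 2]

Assembling the blocks gives a Jordan form
J =
  [0, 1, 0, 0]
  [0, 0, 0, 0]
  [0, 0, 0, 1]
  [0, 0, 0, 0]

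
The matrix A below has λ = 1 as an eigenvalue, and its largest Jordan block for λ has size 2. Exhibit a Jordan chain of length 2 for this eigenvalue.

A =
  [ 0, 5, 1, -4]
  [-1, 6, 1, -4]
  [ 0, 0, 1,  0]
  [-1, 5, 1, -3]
A Jordan chain for λ = 1 of length 2:
v_1 = (-1, -1, 0, -1)ᵀ
v_2 = (1, 0, 0, 0)ᵀ

Let N = A − (1)·I. We want v_2 with N^2 v_2 = 0 but N^1 v_2 ≠ 0; then v_{j-1} := N · v_j for j = 2, …, 2.

Pick v_2 = (1, 0, 0, 0)ᵀ.
Then v_1 = N · v_2 = (-1, -1, 0, -1)ᵀ.

Sanity check: (A − (1)·I) v_1 = (0, 0, 0, 0)ᵀ = 0. ✓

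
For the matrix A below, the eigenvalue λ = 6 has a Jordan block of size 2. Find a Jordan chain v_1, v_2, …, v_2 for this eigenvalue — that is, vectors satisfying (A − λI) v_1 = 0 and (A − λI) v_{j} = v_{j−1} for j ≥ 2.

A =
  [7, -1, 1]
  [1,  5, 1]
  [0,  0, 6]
A Jordan chain for λ = 6 of length 2:
v_1 = (1, 1, 0)ᵀ
v_2 = (1, 0, 0)ᵀ

Let N = A − (6)·I. We want v_2 with N^2 v_2 = 0 but N^1 v_2 ≠ 0; then v_{j-1} := N · v_j for j = 2, …, 2.

Pick v_2 = (1, 0, 0)ᵀ.
Then v_1 = N · v_2 = (1, 1, 0)ᵀ.

Sanity check: (A − (6)·I) v_1 = (0, 0, 0)ᵀ = 0. ✓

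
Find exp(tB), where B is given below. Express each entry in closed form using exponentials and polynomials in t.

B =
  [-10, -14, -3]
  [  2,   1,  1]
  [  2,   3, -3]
e^{tB} =
  [t^2*exp(-4*t) - 6*t*exp(-4*t) + exp(-4*t), 5*t^2*exp(-4*t)/2 - 14*t*exp(-4*t), t^2*exp(-4*t)/2 - 3*t*exp(-4*t)]
  [2*t*exp(-4*t), 5*t*exp(-4*t) + exp(-4*t), t*exp(-4*t)]
  [-2*t^2*exp(-4*t) + 2*t*exp(-4*t), -5*t^2*exp(-4*t) + 3*t*exp(-4*t), -t^2*exp(-4*t) + t*exp(-4*t) + exp(-4*t)]

Strategy: write B = P · J · P⁻¹ where J is a Jordan canonical form, so e^{tB} = P · e^{tJ} · P⁻¹, and e^{tJ} can be computed block-by-block.

B has Jordan form
J =
  [-4,  1,  0]
  [ 0, -4,  1]
  [ 0,  0, -4]
(up to reordering of blocks).

Per-block formulas:
  For a 3×3 Jordan block J_3(-4): exp(t · J_3(-4)) = e^(-4t)·(I + t·N + (t^2/2)·N^2), where N is the 3×3 nilpotent shift.

After assembling e^{tJ} and conjugating by P, we get:

e^{tB} =
  [t^2*exp(-4*t) - 6*t*exp(-4*t) + exp(-4*t), 5*t^2*exp(-4*t)/2 - 14*t*exp(-4*t), t^2*exp(-4*t)/2 - 3*t*exp(-4*t)]
  [2*t*exp(-4*t), 5*t*exp(-4*t) + exp(-4*t), t*exp(-4*t)]
  [-2*t^2*exp(-4*t) + 2*t*exp(-4*t), -5*t^2*exp(-4*t) + 3*t*exp(-4*t), -t^2*exp(-4*t) + t*exp(-4*t) + exp(-4*t)]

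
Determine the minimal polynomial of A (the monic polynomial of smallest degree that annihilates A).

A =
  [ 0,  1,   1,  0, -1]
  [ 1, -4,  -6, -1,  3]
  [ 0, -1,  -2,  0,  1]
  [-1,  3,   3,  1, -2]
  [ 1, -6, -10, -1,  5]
x^3

The characteristic polynomial is χ_A(x) = x^5, so the eigenvalues are known. The minimal polynomial is
  m_A(x) = Π_λ (x − λ)^{k_λ}
where k_λ is the size of the *largest* Jordan block for λ (equivalently, the smallest k with (A − λI)^k v = 0 for every generalised eigenvector v of λ).

  λ = 0: largest Jordan block has size 3, contributing (x − 0)^3

So m_A(x) = x^3 = x^3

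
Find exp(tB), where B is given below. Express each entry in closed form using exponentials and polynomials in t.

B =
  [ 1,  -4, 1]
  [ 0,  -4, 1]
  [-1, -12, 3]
e^{tB} =
  [t + 1, -4*t, t]
  [-t^2/2, 2*t^2 - 4*t + 1, -t^2/2 + t]
  [-2*t^2 - t, 8*t^2 - 12*t, -2*t^2 + 3*t + 1]

Strategy: write B = P · J · P⁻¹ where J is a Jordan canonical form, so e^{tB} = P · e^{tJ} · P⁻¹, and e^{tJ} can be computed block-by-block.

B has Jordan form
J =
  [0, 1, 0]
  [0, 0, 1]
  [0, 0, 0]
(up to reordering of blocks).

Per-block formulas:
  For a 3×3 Jordan block J_3(0): exp(t · J_3(0)) = e^(0t)·(I + t·N + (t^2/2)·N^2), where N is the 3×3 nilpotent shift.

After assembling e^{tJ} and conjugating by P, we get:

e^{tB} =
  [t + 1, -4*t, t]
  [-t^2/2, 2*t^2 - 4*t + 1, -t^2/2 + t]
  [-2*t^2 - t, 8*t^2 - 12*t, -2*t^2 + 3*t + 1]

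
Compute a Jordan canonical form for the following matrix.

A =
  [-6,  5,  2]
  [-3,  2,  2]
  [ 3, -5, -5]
J_2(-3) ⊕ J_1(-3)

The characteristic polynomial is
  det(x·I − A) = x^3 + 9*x^2 + 27*x + 27 = (x + 3)^3

Eigenvalues and multiplicities (the geometric multiplicity of λ is n − rank(A − λI), which equals the number of Jordan blocks for λ):
  λ = -3: algebraic multiplicity = 3, geometric multiplicity = 2

Determining the block sizes for each eigenvalue:
  λ = -3: 2 blocks summing to 3 forces exactly one block of size 2 and the rest size 1 → block sizes [2, 1]

Assembling the blocks gives a Jordan form
J =
  [-3,  1,  0]
  [ 0, -3,  0]
  [ 0,  0, -3]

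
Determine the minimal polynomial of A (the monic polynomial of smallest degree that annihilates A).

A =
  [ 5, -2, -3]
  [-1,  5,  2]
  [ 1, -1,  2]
x^3 - 12*x^2 + 48*x - 64

The characteristic polynomial is χ_A(x) = (x - 4)^3, so the eigenvalues are known. The minimal polynomial is
  m_A(x) = Π_λ (x − λ)^{k_λ}
where k_λ is the size of the *largest* Jordan block for λ (equivalently, the smallest k with (A − λI)^k v = 0 for every generalised eigenvector v of λ).

  λ = 4: largest Jordan block has size 3, contributing (x − 4)^3

So m_A(x) = (x - 4)^3 = x^3 - 12*x^2 + 48*x - 64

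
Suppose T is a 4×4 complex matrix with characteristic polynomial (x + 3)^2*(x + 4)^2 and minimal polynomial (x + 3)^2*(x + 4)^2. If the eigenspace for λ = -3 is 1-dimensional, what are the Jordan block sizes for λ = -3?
Block sizes for λ = -3: [2]

Step 1 — from the characteristic polynomial, algebraic multiplicity of λ = -3 is 2. From dim ker(T − (-3)·I) = 1, there are exactly 1 Jordan blocks for λ = -3.
Step 2 — from the minimal polynomial, the factor (x + 3)^2 tells us the largest block for λ = -3 has size 2.
Step 3 — with total size 2, 1 blocks, and largest block 2, the block sizes (in nonincreasing order) are [2].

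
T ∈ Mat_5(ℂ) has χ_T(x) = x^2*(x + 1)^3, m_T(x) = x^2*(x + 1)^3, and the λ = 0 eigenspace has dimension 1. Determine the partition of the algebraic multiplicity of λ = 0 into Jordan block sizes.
Block sizes for λ = 0: [2]

Step 1 — from the characteristic polynomial, algebraic multiplicity of λ = 0 is 2. From dim ker(T − (0)·I) = 1, there are exactly 1 Jordan blocks for λ = 0.
Step 2 — from the minimal polynomial, the factor (x − 0)^2 tells us the largest block for λ = 0 has size 2.
Step 3 — with total size 2, 1 blocks, and largest block 2, the block sizes (in nonincreasing order) are [2].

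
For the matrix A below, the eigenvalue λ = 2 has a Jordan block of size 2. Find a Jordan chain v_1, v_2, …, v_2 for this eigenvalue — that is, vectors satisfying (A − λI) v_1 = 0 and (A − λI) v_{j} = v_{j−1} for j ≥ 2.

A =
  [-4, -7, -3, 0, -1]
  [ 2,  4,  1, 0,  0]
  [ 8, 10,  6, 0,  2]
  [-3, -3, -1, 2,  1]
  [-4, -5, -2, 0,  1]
A Jordan chain for λ = 2 of length 2:
v_1 = (-4, 2, 4, -3, -2)ᵀ
v_2 = (3, -2, 0, 0, 0)ᵀ

Let N = A − (2)·I. We want v_2 with N^2 v_2 = 0 but N^1 v_2 ≠ 0; then v_{j-1} := N · v_j for j = 2, …, 2.

Pick v_2 = (3, -2, 0, 0, 0)ᵀ.
Then v_1 = N · v_2 = (-4, 2, 4, -3, -2)ᵀ.

Sanity check: (A − (2)·I) v_1 = (0, 0, 0, 0, 0)ᵀ = 0. ✓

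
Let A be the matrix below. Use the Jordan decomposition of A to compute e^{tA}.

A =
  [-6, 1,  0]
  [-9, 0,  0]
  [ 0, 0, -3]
e^{tA} =
  [-3*t*exp(-3*t) + exp(-3*t), t*exp(-3*t), 0]
  [-9*t*exp(-3*t), 3*t*exp(-3*t) + exp(-3*t), 0]
  [0, 0, exp(-3*t)]

Strategy: write A = P · J · P⁻¹ where J is a Jordan canonical form, so e^{tA} = P · e^{tJ} · P⁻¹, and e^{tJ} can be computed block-by-block.

A has Jordan form
J =
  [-3,  1,  0]
  [ 0, -3,  0]
  [ 0,  0, -3]
(up to reordering of blocks).

Per-block formulas:
  For a 2×2 Jordan block J_2(-3): exp(t · J_2(-3)) = e^(-3t)·(I + t·N), where N is the 2×2 nilpotent shift.
  For a 1×1 block at λ = -3: exp(t · [-3]) = [e^(-3t)].

After assembling e^{tJ} and conjugating by P, we get:

e^{tA} =
  [-3*t*exp(-3*t) + exp(-3*t), t*exp(-3*t), 0]
  [-9*t*exp(-3*t), 3*t*exp(-3*t) + exp(-3*t), 0]
  [0, 0, exp(-3*t)]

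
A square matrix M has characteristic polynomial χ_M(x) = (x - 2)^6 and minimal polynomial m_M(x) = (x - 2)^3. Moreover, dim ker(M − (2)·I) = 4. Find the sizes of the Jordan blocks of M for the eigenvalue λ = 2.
Block sizes for λ = 2: [3, 1, 1, 1]

Step 1 — from the characteristic polynomial, algebraic multiplicity of λ = 2 is 6. From dim ker(M − (2)·I) = 4, there are exactly 4 Jordan blocks for λ = 2.
Step 2 — from the minimal polynomial, the factor (x − 2)^3 tells us the largest block for λ = 2 has size 3.
Step 3 — with total size 6, 4 blocks, and largest block 3, the block sizes (in nonincreasing order) are [3, 1, 1, 1].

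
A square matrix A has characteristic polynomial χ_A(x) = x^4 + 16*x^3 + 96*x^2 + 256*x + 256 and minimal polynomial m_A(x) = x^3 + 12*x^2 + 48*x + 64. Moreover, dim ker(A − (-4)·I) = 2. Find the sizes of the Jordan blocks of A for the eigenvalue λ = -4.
Block sizes for λ = -4: [3, 1]

Step 1 — from the characteristic polynomial, algebraic multiplicity of λ = -4 is 4. From dim ker(A − (-4)·I) = 2, there are exactly 2 Jordan blocks for λ = -4.
Step 2 — from the minimal polynomial, the factor (x + 4)^3 tells us the largest block for λ = -4 has size 3.
Step 3 — with total size 4, 2 blocks, and largest block 3, the block sizes (in nonincreasing order) are [3, 1].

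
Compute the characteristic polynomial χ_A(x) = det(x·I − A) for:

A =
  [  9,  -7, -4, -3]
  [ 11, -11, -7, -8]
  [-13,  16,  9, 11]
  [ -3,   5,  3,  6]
x^4 - 13*x^3 + 60*x^2 - 112*x + 64

Expanding det(x·I − A) (e.g. by cofactor expansion or by noting that A is similar to its Jordan form J, which has the same characteristic polynomial as A) gives
  χ_A(x) = x^4 - 13*x^3 + 60*x^2 - 112*x + 64
which factors as (x - 4)^3*(x - 1). The eigenvalues (with algebraic multiplicities) are λ = 1 with multiplicity 1, λ = 4 with multiplicity 3.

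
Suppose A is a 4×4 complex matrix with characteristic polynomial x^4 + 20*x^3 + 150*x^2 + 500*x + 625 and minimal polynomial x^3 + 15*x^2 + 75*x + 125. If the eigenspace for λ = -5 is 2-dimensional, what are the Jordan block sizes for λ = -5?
Block sizes for λ = -5: [3, 1]

Step 1 — from the characteristic polynomial, algebraic multiplicity of λ = -5 is 4. From dim ker(A − (-5)·I) = 2, there are exactly 2 Jordan blocks for λ = -5.
Step 2 — from the minimal polynomial, the factor (x + 5)^3 tells us the largest block for λ = -5 has size 3.
Step 3 — with total size 4, 2 blocks, and largest block 3, the block sizes (in nonincreasing order) are [3, 1].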